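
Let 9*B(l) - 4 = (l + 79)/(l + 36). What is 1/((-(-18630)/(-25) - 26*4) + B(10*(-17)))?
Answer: -2010/1705847 ≈ -0.0011783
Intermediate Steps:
B(l) = 4/9 + (79 + l)/(9*(36 + l)) (B(l) = 4/9 + ((l + 79)/(l + 36))/9 = 4/9 + ((79 + l)/(36 + l))/9 = 4/9 + (79 + l)/(9*(36 + l)))
1/((-(-18630)/(-25) - 26*4) + B(10*(-17))) = 1/((-(-18630)/(-25) - 26*4) + (223 + 5*(10*(-17)))/(9*(36 + 10*(-17)))) = 1/((-(-18630)*(-1)/25 - 104) + (223 + 5*(-170))/(9*(36 - 170))) = 1/((-135*138/25 - 104) + (⅑)*(223 - 850)/(-134)) = 1/((-3726/5 - 104) + (⅑)*(-1/134)*(-627)) = 1/(-4246/5 + 209/402) = 1/(-1705847/2010) = -2010/1705847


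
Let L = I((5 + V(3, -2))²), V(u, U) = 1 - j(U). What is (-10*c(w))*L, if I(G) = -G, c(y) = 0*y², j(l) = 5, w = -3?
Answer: 0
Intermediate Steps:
c(y) = 0
V(u, U) = -4 (V(u, U) = 1 - 1*5 = 1 - 5 = -4)
L = -1 (L = -(5 - 4)² = -1*1² = -1*1 = -1)
(-10*c(w))*L = -10*0*(-1) = 0*(-1) = 0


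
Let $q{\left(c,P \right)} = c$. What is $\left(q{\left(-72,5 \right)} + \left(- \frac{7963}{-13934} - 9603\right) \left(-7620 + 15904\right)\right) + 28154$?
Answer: $- \frac{554004942644}{6967} \approx -7.9518 \cdot 10^{7}$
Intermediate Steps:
$\left(q{\left(-72,5 \right)} + \left(- \frac{7963}{-13934} - 9603\right) \left(-7620 + 15904\right)\right) + 28154 = \left(-72 + \left(- \frac{7963}{-13934} - 9603\right) \left(-7620 + 15904\right)\right) + 28154 = \left(-72 + \left(\left(-7963\right) \left(- \frac{1}{13934}\right) - 9603\right) 8284\right) + 28154 = \left(-72 + \left(\frac{7963}{13934} - 9603\right) 8284\right) + 28154 = \left(-72 - \frac{554200589938}{6967}\right) + 28154 = - \frac{554201091562}{6967} + 28154 = - \frac{554004942644}{6967}$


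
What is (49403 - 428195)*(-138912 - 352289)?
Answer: 186063009192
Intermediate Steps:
(49403 - 428195)*(-138912 - 352289) = -378792*(-491201) = 186063009192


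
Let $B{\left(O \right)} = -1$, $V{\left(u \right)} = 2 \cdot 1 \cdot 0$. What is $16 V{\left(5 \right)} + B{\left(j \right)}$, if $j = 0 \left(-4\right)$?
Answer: $-1$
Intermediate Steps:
$V{\left(u \right)} = 0$ ($V{\left(u \right)} = 2 \cdot 0 = 0$)
$j = 0$
$16 V{\left(5 \right)} + B{\left(j \right)} = 16 \cdot 0 - 1 = 0 - 1 = -1$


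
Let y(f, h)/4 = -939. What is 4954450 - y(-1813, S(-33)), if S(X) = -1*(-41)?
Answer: 4958206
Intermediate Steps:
S(X) = 41
y(f, h) = -3756 (y(f, h) = 4*(-939) = -3756)
4954450 - y(-1813, S(-33)) = 4954450 - 1*(-3756) = 4954450 + 3756 = 4958206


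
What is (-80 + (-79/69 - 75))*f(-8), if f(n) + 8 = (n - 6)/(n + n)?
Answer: 102353/92 ≈ 1112.5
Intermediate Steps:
f(n) = -8 + (-6 + n)/(2*n) (f(n) = -8 + (n - 6)/(n + n) = -8 + (-6 + n)/((2*n)) = -8 + (-6 + n)*(1/(2*n)) = -8 + (-6 + n)/(2*n))
(-80 + (-79/69 - 75))*f(-8) = (-80 + (-79/69 - 75))*(-15/2 - 3/(-8)) = (-80 + (-79*1/69 - 75))*(-15/2 - 3*(-⅛)) = (-80 + (-79/69 - 75))*(-15/2 + 3/8) = (-80 - 5254/69)*(-57/8) = -10774/69*(-57/8) = 102353/92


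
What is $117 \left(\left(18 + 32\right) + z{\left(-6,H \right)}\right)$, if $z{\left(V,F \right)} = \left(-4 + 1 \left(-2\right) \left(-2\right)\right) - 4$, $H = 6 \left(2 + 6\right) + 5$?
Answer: $5382$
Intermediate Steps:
$H = 53$ ($H = 6 \cdot 8 + 5 = 48 + 5 = 53$)
$z{\left(V,F \right)} = -4$ ($z{\left(V,F \right)} = \left(-4 - -4\right) - 4 = \left(-4 + 4\right) - 4 = 0 - 4 = -4$)
$117 \left(\left(18 + 32\right) + z{\left(-6,H \right)}\right) = 117 \left(\left(18 + 32\right) - 4\right) = 117 \left(50 - 4\right) = 117 \cdot 46 = 5382$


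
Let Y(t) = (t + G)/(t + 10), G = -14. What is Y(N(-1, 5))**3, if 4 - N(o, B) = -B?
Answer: -125/6859 ≈ -0.018224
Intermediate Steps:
N(o, B) = 4 + B (N(o, B) = 4 - (-1)*B = 4 + B)
Y(t) = (-14 + t)/(10 + t) (Y(t) = (t - 14)/(t + 10) = (-14 + t)/(10 + t))
Y(N(-1, 5))**3 = ((-14 + (4 + 5))/(10 + (4 + 5)))**3 = ((-14 + 9)/(10 + 9))**3 = (-5/19)**3 = -125/6859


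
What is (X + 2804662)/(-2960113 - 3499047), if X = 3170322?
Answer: -746873/807395 ≈ -0.92504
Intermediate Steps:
(X + 2804662)/(-2960113 - 3499047) = (3170322 + 2804662)/(-2960113 - 3499047) = 5974984/(-6459160) = 5974984*(-1/6459160) = -746873/807395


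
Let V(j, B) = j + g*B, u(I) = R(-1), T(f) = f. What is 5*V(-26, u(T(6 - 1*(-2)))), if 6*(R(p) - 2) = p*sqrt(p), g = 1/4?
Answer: -255/2 - 5*I/24 ≈ -127.5 - 0.20833*I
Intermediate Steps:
g = 1/4 ≈ 0.25000
R(p) = 2 + p**(3/2)/6 (R(p) = 2 + (p*sqrt(p))/6 = 2 + p**(3/2)/6)
u(I) = 2 - I/6 (u(I) = 2 + (-1)**(3/2)/6 = 2 + (-I)/6 = 2 - I/6)
V(j, B) = j + B/4
5*V(-26, u(T(6 - 1*(-2)))) = 5*(-26 + (2 - I/6)/4) = 5*(-26 + (1/2 - I/24)) = 5*(-51/2 - I/24) = -255/2 - 5*I/24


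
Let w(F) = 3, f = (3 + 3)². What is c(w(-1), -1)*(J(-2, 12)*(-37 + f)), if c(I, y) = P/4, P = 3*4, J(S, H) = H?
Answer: -36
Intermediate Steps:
f = 36 (f = 6² = 36)
P = 12
c(I, y) = 3 (c(I, y) = 12/4 = 12*(¼) = 3)
c(w(-1), -1)*(J(-2, 12)*(-37 + f)) = 3*(12*(-37 + 36)) = 3*(12*(-1)) = 3*(-12) = -36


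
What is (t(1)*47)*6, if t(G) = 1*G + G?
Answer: 564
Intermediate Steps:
t(G) = 2*G (t(G) = G + G = 2*G)
(t(1)*47)*6 = ((2*1)*47)*6 = (2*47)*6 = 94*6 = 564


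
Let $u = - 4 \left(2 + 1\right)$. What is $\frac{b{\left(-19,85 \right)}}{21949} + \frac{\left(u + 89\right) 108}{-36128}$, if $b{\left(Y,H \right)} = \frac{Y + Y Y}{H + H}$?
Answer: $- \frac{3877173063}{16850686280} \approx -0.23009$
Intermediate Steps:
$u = -12$ ($u = \left(-4\right) 3 = -12$)
$b{\left(Y,H \right)} = \frac{Y + Y^{2}}{2 H}$
$\frac{b{\left(-19,85 \right)}}{21949} + \frac{\left(u + 89\right) 108}{-36128} = \frac{\frac{1}{2} \left(-19\right) \frac{1}{85} \left(1 - 19\right)}{21949} + \frac{\left(-12 + 89\right) 108}{-36128} = \frac{1}{2} \left(-19\right) \frac{1}{85} \left(-18\right) \frac{1}{21949} + 77 \cdot 108 \left(- \frac{1}{36128}\right) = \frac{171}{85} \cdot \frac{1}{21949} + 8316 \left(- \frac{1}{36128}\right) = \frac{171}{1865665} - \frac{2079}{9032} = - \frac{3877173063}{16850686280}$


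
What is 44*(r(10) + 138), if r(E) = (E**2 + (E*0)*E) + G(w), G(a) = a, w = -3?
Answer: 10340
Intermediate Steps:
r(E) = -3 + E**2 (r(E) = (E**2 + (E*0)*E) - 3 = (E**2 + 0*E) - 3 = (E**2 + 0) - 3 = E**2 - 3 = -3 + E**2)
44*(r(10) + 138) = 44*((-3 + 10**2) + 138) = 44*((-3 + 100) + 138) = 44*(97 + 138) = 44*235 = 10340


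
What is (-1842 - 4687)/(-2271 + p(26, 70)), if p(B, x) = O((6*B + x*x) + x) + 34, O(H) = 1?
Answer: 6529/2236 ≈ 2.9199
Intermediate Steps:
p(B, x) = 35 (p(B, x) = 1 + 34 = 35)
(-1842 - 4687)/(-2271 + p(26, 70)) = (-1842 - 4687)/(-2271 + 35) = -6529/(-2236) = -6529*(-1/2236) = 6529/2236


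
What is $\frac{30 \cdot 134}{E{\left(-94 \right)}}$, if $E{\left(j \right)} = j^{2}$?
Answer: $\frac{1005}{2209} \approx 0.45496$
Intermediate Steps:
$\frac{30 \cdot 134}{E{\left(-94 \right)}} = \frac{30 \cdot 134}{\left(-94\right)^{2}} = \frac{4020}{8836} = 4020 \cdot \frac{1}{8836} = \frac{1005}{2209}$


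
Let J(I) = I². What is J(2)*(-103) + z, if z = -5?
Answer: -417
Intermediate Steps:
J(2)*(-103) + z = 2²*(-103) - 5 = 4*(-103) - 5 = -412 - 5 = -417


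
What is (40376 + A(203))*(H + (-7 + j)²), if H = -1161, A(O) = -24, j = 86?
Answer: 204988160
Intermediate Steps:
(40376 + A(203))*(H + (-7 + j)²) = (40376 - 24)*(-1161 + (-7 + 86)²) = 40352*(-1161 + 79²) = 40352*(-1161 + 6241) = 40352*5080 = 204988160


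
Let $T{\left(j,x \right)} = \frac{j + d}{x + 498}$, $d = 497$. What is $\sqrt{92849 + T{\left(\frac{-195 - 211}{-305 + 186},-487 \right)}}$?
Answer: $\frac{\sqrt{3248427490}}{187} \approx 304.79$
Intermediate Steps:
$T{\left(j,x \right)} = \frac{497 + j}{498 + x}$ ($T{\left(j,x \right)} = \frac{j + 497}{x + 498} = \frac{497 + j}{498 + x}$)
$\sqrt{92849 + T{\left(\frac{-195 - 211}{-305 + 186},-487 \right)}} = \sqrt{92849 + \frac{497 + \frac{-195 - 211}{-305 + 186}}{498 - 487}} = \sqrt{92849 + \frac{497 - \frac{406}{-119}}{11}} = \sqrt{92849 + \frac{497 - - \frac{58}{17}}{11}} = \sqrt{92849 + \frac{497 + \frac{58}{17}}{11}} = \sqrt{92849 + \frac{1}{11} \cdot \frac{8507}{17}} = \sqrt{92849 + \frac{8507}{187}} = \sqrt{\frac{17371270}{187}} = \frac{\sqrt{3248427490}}{187}$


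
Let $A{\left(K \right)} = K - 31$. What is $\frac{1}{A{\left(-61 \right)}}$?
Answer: $- \frac{1}{92} \approx -0.01087$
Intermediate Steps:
$A{\left(K \right)} = -31 + K$
$\frac{1}{A{\left(-61 \right)}} = \frac{1}{-31 - 61} = \frac{1}{-92} = - \frac{1}{92}$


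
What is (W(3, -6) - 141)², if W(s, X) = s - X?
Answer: 17424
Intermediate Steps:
(W(3, -6) - 141)² = ((3 - 1*(-6)) - 141)² = ((3 + 6) - 141)² = (9 - 141)² = (-132)² = 17424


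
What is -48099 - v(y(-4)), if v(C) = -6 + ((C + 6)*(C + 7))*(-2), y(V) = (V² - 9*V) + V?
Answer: -42153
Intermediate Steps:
y(V) = V² - 8*V
v(C) = -6 - 2*(6 + C)*(7 + C) (v(C) = -6 + ((6 + C)*(7 + C))*(-2) = -6 - 2*(6 + C)*(7 + C))
-48099 - v(y(-4)) = -48099 - (-90 - (-104)*(-8 - 4) - 2*16*(-8 - 4)²) = -48099 - (-90 - (-104)*(-12) - 2*(-4*(-12))²) = -48099 - (-90 - 26*48 - 2*48²) = -48099 - (-90 - 1248 - 2*2304) = -48099 - (-90 - 1248 - 4608) = -48099 - 1*(-5946) = -48099 + 5946 = -42153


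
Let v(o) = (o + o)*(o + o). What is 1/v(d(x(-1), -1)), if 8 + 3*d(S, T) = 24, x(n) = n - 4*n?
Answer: 9/1024 ≈ 0.0087891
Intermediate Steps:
x(n) = -3*n
d(S, T) = 16/3 (d(S, T) = -8/3 + (⅓)*24 = -8/3 + 8 = 16/3)
v(o) = 4*o² (v(o) = (2*o)*(2*o) = 4*o²)
1/v(d(x(-1), -1)) = 1/(4*(16/3)²) = 1/(4*(256/9)) = 1/(1024/9) = 9/1024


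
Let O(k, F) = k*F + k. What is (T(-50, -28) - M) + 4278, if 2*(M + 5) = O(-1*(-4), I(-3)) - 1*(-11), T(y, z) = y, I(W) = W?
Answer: 8463/2 ≈ 4231.5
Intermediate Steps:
O(k, F) = k + F*k (O(k, F) = F*k + k = k + F*k)
M = -7/2 (M = -5 + ((-1*(-4))*(1 - 3) - 1*(-11))/2 = -5 + (4*(-2) + 11)/2 = -5 + (-8 + 11)/2 = -5 + (½)*3 = -5 + 3/2 = -7/2 ≈ -3.5000)
(T(-50, -28) - M) + 4278 = (-50 - 1*(-7/2)) + 4278 = (-50 + 7/2) + 4278 = -93/2 + 4278 = 8463/2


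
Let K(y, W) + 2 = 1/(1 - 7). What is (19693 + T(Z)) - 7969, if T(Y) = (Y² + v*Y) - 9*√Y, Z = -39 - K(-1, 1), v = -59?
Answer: 549139/36 - 3*I*√1326/2 ≈ 15254.0 - 54.621*I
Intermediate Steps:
K(y, W) = -13/6 (K(y, W) = -2 + 1/(1 - 7) = -2 + 1/(-6) = -2 - ⅙ = -13/6)
Z = -221/6 (Z = -39 - 1*(-13/6) = -39 + 13/6 = -221/6 ≈ -36.833)
T(Y) = Y² - 59*Y - 9*√Y (T(Y) = (Y² - 59*Y) - 9*√Y = Y² - 59*Y - 9*√Y)
(19693 + T(Z)) - 7969 = (19693 + ((-221/6)² - 59*(-221/6) - 3*I*√1326/2)) - 7969 = (19693 + (48841/36 + 13039/6 - 3*I*√1326/2)) - 7969 = (19693 + (127075/36 - 3*I*√1326/2)) - 7969 = (836023/36 - 3*I*√1326/2) - 7969 = 549139/36 - 3*I*√1326/2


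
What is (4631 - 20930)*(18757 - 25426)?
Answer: 108698031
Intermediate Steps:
(4631 - 20930)*(18757 - 25426) = -16299*(-6669) = 108698031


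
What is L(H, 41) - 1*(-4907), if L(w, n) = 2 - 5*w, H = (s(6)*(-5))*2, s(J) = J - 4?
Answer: 5009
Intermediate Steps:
s(J) = -4 + J
H = -20 (H = ((-4 + 6)*(-5))*2 = (2*(-5))*2 = -10*2 = -20)
L(H, 41) - 1*(-4907) = (2 - 5*(-20)) - 1*(-4907) = (2 + 100) + 4907 = 102 + 4907 = 5009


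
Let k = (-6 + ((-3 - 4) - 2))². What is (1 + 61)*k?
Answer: 13950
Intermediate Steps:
k = 225 (k = (-6 + (-7 - 2))² = (-6 - 9)² = (-15)² = 225)
(1 + 61)*k = (1 + 61)*225 = 62*225 = 13950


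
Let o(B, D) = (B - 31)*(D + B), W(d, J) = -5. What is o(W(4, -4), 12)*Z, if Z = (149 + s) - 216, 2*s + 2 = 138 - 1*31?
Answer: 3654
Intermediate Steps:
s = 105/2 (s = -1 + (138 - 1*31)/2 = -1 + (138 - 31)/2 = -1 + (½)*107 = -1 + 107/2 = 105/2 ≈ 52.500)
o(B, D) = (-31 + B)*(B + D)
Z = -29/2 (Z = (149 + 105/2) - 216 = 403/2 - 216 = -29/2 ≈ -14.500)
o(W(4, -4), 12)*Z = ((-5)² - 31*(-5) - 31*12 - 5*12)*(-29/2) = (25 + 155 - 372 - 60)*(-29/2) = -252*(-29/2) = 3654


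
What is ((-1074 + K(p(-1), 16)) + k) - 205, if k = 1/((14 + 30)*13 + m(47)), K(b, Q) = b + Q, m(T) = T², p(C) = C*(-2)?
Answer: -3506840/2781 ≈ -1261.0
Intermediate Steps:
p(C) = -2*C
K(b, Q) = Q + b
k = 1/2781 (k = 1/((14 + 30)*13 + 47²) = 1/(44*13 + 2209) = 1/(572 + 2209) = 1/2781 ≈ 0.00035958)
((-1074 + K(p(-1), 16)) + k) - 205 = ((-1074 + (16 - 2*(-1))) + 1/2781) - 205 = ((-1074 + (16 + 2)) + 1/2781) - 205 = ((-1074 + 18) + 1/2781) - 205 = (-1056 + 1/2781) - 205 = -2936735/2781 - 205 = -3506840/2781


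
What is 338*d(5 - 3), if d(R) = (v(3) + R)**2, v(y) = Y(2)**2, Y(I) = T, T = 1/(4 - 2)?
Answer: 13689/8 ≈ 1711.1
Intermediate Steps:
T = 1/2 ≈ 0.50000
Y(I) = 1/2
v(y) = 1/4 (v(y) = (1/2)**2 = 1/4)
d(R) = (1/4 + R)**2
338*d(5 - 3) = 338*((1 + 4*(5 - 3))**2/16) = 338*((1 + 4*2)**2/16) = 338*((1 + 8)**2/16) = 338*((1/16)*9**2) = 338*((1/16)*81) = 338*(81/16) = 13689/8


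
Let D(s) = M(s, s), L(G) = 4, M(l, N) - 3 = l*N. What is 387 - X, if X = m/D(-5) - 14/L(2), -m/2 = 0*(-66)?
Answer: 781/2 ≈ 390.50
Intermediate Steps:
M(l, N) = 3 + N*l (M(l, N) = 3 + l*N = 3 + N*l)
D(s) = 3 + s² (D(s) = 3 + s*s = 3 + s²)
m = 0 (m = -0*(-66) = -2*0 = 0)
X = -7/2 (X = 0/(3 + (-5)²) - 14/4 = 0/(3 + 25) - 14*¼ = 0/28 - 7/2 = 0*(1/28) - 7/2 = 0 - 7/2 = -7/2 ≈ -3.5000)
387 - X = 387 - 1*(-7/2) = 387 + 7/2 = 781/2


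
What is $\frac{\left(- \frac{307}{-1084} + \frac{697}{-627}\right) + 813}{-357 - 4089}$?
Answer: $- \frac{552007025}{3021803928} \approx -0.18267$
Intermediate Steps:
$\frac{\left(- \frac{307}{-1084} + \frac{697}{-627}\right) + 813}{-357 - 4089} = \frac{\left(\left(-307\right) \left(- \frac{1}{1084}\right) + 697 \left(- \frac{1}{627}\right)\right) + 813}{-357 - 4089} = \frac{\left(\frac{307}{1084} - \frac{697}{627}\right) + 813}{-4446} = \left(- \frac{563059}{679668} + 813\right) \left(- \frac{1}{4446}\right) = \frac{552007025}{679668} \left(- \frac{1}{4446}\right) = - \frac{552007025}{3021803928}$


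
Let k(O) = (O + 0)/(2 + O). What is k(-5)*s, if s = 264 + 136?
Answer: 2000/3 ≈ 666.67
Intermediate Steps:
k(O) = O/(2 + O)
s = 400
k(-5)*s = -5/(2 - 5)*400 = -5/(-3)*400 = -5*(-1/3)*400 = (5/3)*400 = 2000/3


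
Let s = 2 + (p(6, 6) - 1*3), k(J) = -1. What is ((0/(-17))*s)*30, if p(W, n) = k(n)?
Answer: 0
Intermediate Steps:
p(W, n) = -1
s = -2 (s = 2 + (-1 - 1*3) = 2 + (-1 - 3) = 2 - 4 = -2)
((0/(-17))*s)*30 = ((0/(-17))*(-2))*30 = ((0*(-1/17))*(-2))*30 = (0*(-2))*30 = 0*30 = 0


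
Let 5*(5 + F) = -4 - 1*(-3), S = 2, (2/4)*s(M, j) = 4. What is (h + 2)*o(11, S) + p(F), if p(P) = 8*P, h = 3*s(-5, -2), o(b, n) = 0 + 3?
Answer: 182/5 ≈ 36.400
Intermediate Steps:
s(M, j) = 8 (s(M, j) = 2*4 = 8)
o(b, n) = 3
h = 24 (h = 3*8 = 24)
F = -26/5 (F = -5 + (-4 - 1*(-3))/5 = -5 + (-4 + 3)/5 = -5 + (⅕)*(-1) = -5 - ⅕ = -26/5 ≈ -5.2000)
(h + 2)*o(11, S) + p(F) = (24 + 2)*3 + 8*(-26/5) = 26*3 - 208/5 = 78 - 208/5 = 182/5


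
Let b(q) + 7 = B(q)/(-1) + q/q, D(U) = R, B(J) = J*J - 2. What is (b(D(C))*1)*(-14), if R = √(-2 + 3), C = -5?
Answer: 70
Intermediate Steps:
B(J) = -2 + J² (B(J) = J² - 2 = -2 + J²)
R = 1 (R = √1 = 1)
D(U) = 1
b(q) = -4 - q² (b(q) = -7 + ((-2 + q²)/(-1) + q/q) = -7 + ((-2 + q²)*(-1) + 1) = -7 + ((2 - q²) + 1) = -7 + (3 - q²) = -4 - q²)
(b(D(C))*1)*(-14) = ((-4 - 1*1²)*1)*(-14) = ((-4 - 1*1)*1)*(-14) = ((-4 - 1)*1)*(-14) = -5*1*(-14) = -5*(-14) = 70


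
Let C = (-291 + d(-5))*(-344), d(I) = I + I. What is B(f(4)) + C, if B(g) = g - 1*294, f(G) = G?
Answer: 103254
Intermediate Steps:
d(I) = 2*I
B(g) = -294 + g (B(g) = g - 294 = -294 + g)
C = 103544 (C = (-291 + 2*(-5))*(-344) = (-291 - 10)*(-344) = -301*(-344) = 103544)
B(f(4)) + C = (-294 + 4) + 103544 = -290 + 103544 = 103254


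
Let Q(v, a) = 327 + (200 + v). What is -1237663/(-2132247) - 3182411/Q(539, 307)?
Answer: -521874381443/174844254 ≈ -2984.8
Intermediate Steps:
Q(v, a) = 527 + v
-1237663/(-2132247) - 3182411/Q(539, 307) = -1237663/(-2132247) - 3182411/(527 + 539) = -1237663*(-1/2132247) - 3182411/1066 = 1237663/2132247 - 3182411*1/1066 = 1237663/2132247 - 3182411/1066 = -521874381443/174844254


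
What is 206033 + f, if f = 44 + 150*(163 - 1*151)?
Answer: 207877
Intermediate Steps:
f = 1844 (f = 44 + 150*(163 - 151) = 44 + 150*12 = 44 + 1800 = 1844)
206033 + f = 206033 + 1844 = 207877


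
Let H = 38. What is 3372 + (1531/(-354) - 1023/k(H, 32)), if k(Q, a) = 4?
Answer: 2203243/708 ≈ 3111.9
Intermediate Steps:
3372 + (1531/(-354) - 1023/k(H, 32)) = 3372 + (1531/(-354) - 1023/4) = 3372 + (1531*(-1/354) - 1023*¼) = 3372 + (-1531/354 - 1023/4) = 3372 - 184133/708 = 2203243/708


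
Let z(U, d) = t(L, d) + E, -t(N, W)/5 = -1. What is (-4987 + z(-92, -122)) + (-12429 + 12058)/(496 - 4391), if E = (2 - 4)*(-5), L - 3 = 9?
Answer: -19365569/3895 ≈ -4971.9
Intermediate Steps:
L = 12 (L = 3 + 9 = 12)
t(N, W) = 5 (t(N, W) = -5*(-1) = 5)
E = 10 (E = -2*(-5) = 10)
z(U, d) = 15 (z(U, d) = 5 + 10 = 15)
(-4987 + z(-92, -122)) + (-12429 + 12058)/(496 - 4391) = (-4987 + 15) + (-12429 + 12058)/(496 - 4391) = -4972 - 371/(-3895) = -4972 - 371*(-1/3895) = -4972 + 371/3895 = -19365569/3895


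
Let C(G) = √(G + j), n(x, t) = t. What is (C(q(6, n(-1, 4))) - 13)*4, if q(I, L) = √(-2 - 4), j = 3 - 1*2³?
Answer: -52 + 4*√(-5 + I*√6) ≈ -49.869 + 9.1947*I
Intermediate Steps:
j = -5 (j = 3 - 1*8 = 3 - 8 = -5)
q(I, L) = I*√6 (q(I, L) = √(-6) = I*√6)
C(G) = √(-5 + G) (C(G) = √(G - 5) = √(-5 + G))
(C(q(6, n(-1, 4))) - 13)*4 = (√(-5 + I*√6) - 13)*4 = (-13 + √(-5 + I*√6))*4 = -52 + 4*√(-5 + I*√6)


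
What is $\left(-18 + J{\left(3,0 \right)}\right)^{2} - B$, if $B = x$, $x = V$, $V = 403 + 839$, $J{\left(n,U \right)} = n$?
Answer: $-1017$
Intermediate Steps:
$V = 1242$
$x = 1242$
$B = 1242$
$\left(-18 + J{\left(3,0 \right)}\right)^{2} - B = \left(-18 + 3\right)^{2} - 1242 = \left(-15\right)^{2} - 1242 = 225 - 1242 = -1017$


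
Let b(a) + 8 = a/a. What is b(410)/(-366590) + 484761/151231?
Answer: 25387084801/7919967470 ≈ 3.2055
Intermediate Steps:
b(a) = -7 (b(a) = -8 + a/a = -8 + 1 = -7)
b(410)/(-366590) + 484761/151231 = -7/(-366590) + 484761/151231 = -7*(-1/366590) + 484761*(1/151231) = 1/52370 + 484761/151231 = 25387084801/7919967470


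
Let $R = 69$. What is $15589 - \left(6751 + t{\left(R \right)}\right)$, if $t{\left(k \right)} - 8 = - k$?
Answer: $8899$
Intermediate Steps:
$t{\left(k \right)} = 8 - k$
$15589 - \left(6751 + t{\left(R \right)}\right) = 15589 - \left(6759 - 69\right) = 15589 - 6690 = 8899$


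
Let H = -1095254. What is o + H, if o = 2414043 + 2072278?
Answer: 3391067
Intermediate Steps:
o = 4486321
o + H = 4486321 - 1095254 = 3391067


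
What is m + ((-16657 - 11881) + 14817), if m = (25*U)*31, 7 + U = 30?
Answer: 4104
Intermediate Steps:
U = 23 (U = -7 + 30 = 23)
m = 17825 (m = (25*23)*31 = 575*31 = 17825)
m + ((-16657 - 11881) + 14817) = 17825 + ((-16657 - 11881) + 14817) = 17825 + (-28538 + 14817) = 17825 - 13721 = 4104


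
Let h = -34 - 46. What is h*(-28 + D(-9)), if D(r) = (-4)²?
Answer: 960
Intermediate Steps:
h = -80
D(r) = 16
h*(-28 + D(-9)) = -80*(-28 + 16) = -80*(-12) = 960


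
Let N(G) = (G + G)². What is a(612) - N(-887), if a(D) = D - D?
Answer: -3147076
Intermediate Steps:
a(D) = 0
N(G) = 4*G² (N(G) = (2*G)² = 4*G²)
a(612) - N(-887) = 0 - 4*(-887)² = 0 - 4*786769 = 0 - 1*3147076 = 0 - 3147076 = -3147076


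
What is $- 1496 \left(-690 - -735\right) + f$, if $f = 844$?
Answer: $-66476$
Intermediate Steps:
$- 1496 \left(-690 - -735\right) + f = - 1496 \left(-690 - -735\right) + 844 = - 1496 \left(-690 + 735\right) + 844 = \left(-1496\right) 45 + 844 = -67320 + 844 = -66476$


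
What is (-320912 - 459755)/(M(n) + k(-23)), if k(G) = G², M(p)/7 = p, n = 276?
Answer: -780667/2461 ≈ -317.22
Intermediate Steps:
M(p) = 7*p
(-320912 - 459755)/(M(n) + k(-23)) = (-320912 - 459755)/(7*276 + (-23)²) = -780667/(1932 + 529) = -780667/2461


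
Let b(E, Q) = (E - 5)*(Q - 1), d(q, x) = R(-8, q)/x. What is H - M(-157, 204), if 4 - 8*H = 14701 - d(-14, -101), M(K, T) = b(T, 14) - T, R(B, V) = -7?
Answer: -1704927/404 ≈ -4220.1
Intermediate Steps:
d(q, x) = -7/x
b(E, Q) = (-1 + Q)*(-5 + E) (b(E, Q) = (-5 + E)*(-1 + Q) = (-1 + Q)*(-5 + E))
M(K, T) = -65 + 12*T (M(K, T) = (5 - T - 5*14 + T*14) - T = (5 - T - 70 + 14*T) - T = (-65 + 13*T) - T = -65 + 12*T)
H = -742195/404 (H = ½ - (14701 - (-7)/(-101))/8 = ½ - (14701 - (-7)*(-1)/101)/8 = ½ - (14701 - 1*7/101)/8 = ½ - (14701 - 7/101)/8 = ½ - ⅛*1484794/101 = ½ - 742397/404 = -742195/404 ≈ -1837.1)
H - M(-157, 204) = -742195/404 - (-65 + 12*204) = -742195/404 - (-65 + 2448) = -742195/404 - 1*2383 = -742195/404 - 2383 = -1704927/404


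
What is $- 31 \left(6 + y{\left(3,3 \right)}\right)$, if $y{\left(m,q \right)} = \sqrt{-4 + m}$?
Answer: $-186 - 31 i \approx -186.0 - 31.0 i$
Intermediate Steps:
$- 31 \left(6 + y{\left(3,3 \right)}\right) = - 31 \left(6 + \sqrt{-4 + 3}\right) = - 31 \left(6 + \sqrt{-1}\right) = - 31 \left(6 + i\right) = -186 - 31 i$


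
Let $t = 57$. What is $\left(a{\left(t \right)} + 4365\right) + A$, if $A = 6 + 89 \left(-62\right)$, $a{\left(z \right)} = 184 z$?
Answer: $9341$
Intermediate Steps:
$A = -5512$ ($A = 6 - 5518 = -5512$)
$\left(a{\left(t \right)} + 4365\right) + A = \left(184 \cdot 57 + 4365\right) - 5512 = \left(10488 + 4365\right) - 5512 = 14853 - 5512 = 9341$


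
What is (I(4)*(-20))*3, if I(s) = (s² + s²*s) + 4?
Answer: -5040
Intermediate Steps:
I(s) = 4 + s² + s³ (I(s) = (s² + s³) + 4 = 4 + s² + s³)
(I(4)*(-20))*3 = ((4 + 4² + 4³)*(-20))*3 = ((4 + 16 + 64)*(-20))*3 = (84*(-20))*3 = -1680*3 = -5040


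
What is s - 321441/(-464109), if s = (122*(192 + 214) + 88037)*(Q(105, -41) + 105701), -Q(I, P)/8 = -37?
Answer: 2255863875838126/154703 ≈ 1.4582e+10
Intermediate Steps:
Q(I, P) = 296 (Q(I, P) = -8*(-37) = 296)
s = 14581901293 (s = (122*(192 + 214) + 88037)*(296 + 105701) = (122*406 + 88037)*105997 = (49532 + 88037)*105997 = 137569*105997 = 14581901293)
s - 321441/(-464109) = 14581901293 - 321441/(-464109) = 14581901293 - 321441*(-1/464109) = 14581901293 + 107147/154703 = 2255863875838126/154703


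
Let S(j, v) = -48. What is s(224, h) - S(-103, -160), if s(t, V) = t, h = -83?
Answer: 272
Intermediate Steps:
s(224, h) - S(-103, -160) = 224 - 1*(-48) = 224 + 48 = 272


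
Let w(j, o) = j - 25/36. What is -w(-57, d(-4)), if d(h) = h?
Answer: 2077/36 ≈ 57.694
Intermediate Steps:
w(j, o) = -25/36 + j (w(j, o) = j - 25/36 = -25/36 + j)
-w(-57, d(-4)) = -(-25/36 - 57) = -1*(-2077/36) = 2077/36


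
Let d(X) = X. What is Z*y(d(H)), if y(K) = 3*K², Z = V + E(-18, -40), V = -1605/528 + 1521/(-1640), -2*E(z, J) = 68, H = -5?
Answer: -20547855/7216 ≈ -2847.5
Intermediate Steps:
E(z, J) = -34 (E(z, J) = -½*68 = -34)
V = -143137/36080 (V = -1605*1/528 + 1521*(-1/1640) = -535/176 - 1521/1640 = -143137/36080 ≈ -3.9672)
Z = -1369857/36080 (Z = -143137/36080 - 34 = -1369857/36080 ≈ -37.967)
Z*y(d(H)) = -4109571*(-5)²/36080 = -4109571*25/36080 = -1369857/36080*75 = -20547855/7216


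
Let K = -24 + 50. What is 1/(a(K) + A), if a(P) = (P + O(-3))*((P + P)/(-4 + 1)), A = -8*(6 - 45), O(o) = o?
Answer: -3/260 ≈ -0.011538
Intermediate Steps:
K = 26
A = 312 (A = -8*(-39) = 312)
a(P) = -2*P*(-3 + P)/3 (a(P) = (P - 3)*((P + P)/(-4 + 1)) = (-3 + P)*((2*P)/(-3)) = (-3 + P)*((2*P)*(-1/3)) = (-3 + P)*(-2*P/3) = -2*P*(-3 + P)/3)
1/(a(K) + A) = 1/((2/3)*26*(3 - 1*26) + 312) = 1/((2/3)*26*(3 - 26) + 312) = 1/((2/3)*26*(-23) + 312) = 1/(-1196/3 + 312) = 1/(-260/3) = -3/260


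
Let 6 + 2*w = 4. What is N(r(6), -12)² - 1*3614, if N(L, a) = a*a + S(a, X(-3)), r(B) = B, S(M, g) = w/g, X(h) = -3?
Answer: 154963/9 ≈ 17218.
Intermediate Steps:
w = -1 (w = -3 + (½)*4 = -3 + 2 = -1)
S(M, g) = -1/g
N(L, a) = ⅓ + a² (N(L, a) = a*a - 1/(-3) = a² - 1*(-⅓) = a² + ⅓ = ⅓ + a²)
N(r(6), -12)² - 1*3614 = (⅓ + (-12)²)² - 1*3614 = (⅓ + 144)² - 3614 = (433/3)² - 3614 = 187489/9 - 3614 = 154963/9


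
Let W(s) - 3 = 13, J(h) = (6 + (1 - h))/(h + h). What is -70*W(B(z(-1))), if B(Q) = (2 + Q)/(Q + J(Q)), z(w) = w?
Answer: -1120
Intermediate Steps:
J(h) = (7 - h)/(2*h) (J(h) = (7 - h)/((2*h)) = (7 - h)*(1/(2*h)) = (7 - h)/(2*h))
B(Q) = (2 + Q)/(Q + (7 - Q)/(2*Q))
W(s) = 16 (W(s) = 3 + 13 = 16)
-70*W(B(z(-1))) = -70*16 = -1120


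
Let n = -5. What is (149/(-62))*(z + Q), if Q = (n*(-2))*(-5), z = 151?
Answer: -15049/62 ≈ -242.73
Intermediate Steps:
Q = -50 (Q = -5*(-2)*(-5) = 10*(-5) = -50)
(149/(-62))*(z + Q) = (149/(-62))*(151 - 50) = (149*(-1/62))*101 = -149/62*101 = -15049/62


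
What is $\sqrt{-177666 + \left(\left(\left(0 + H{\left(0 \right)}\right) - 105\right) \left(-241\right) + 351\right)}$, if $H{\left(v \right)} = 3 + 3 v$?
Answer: $7 i \sqrt{3117} \approx 390.81 i$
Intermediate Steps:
$\sqrt{-177666 + \left(\left(\left(0 + H{\left(0 \right)}\right) - 105\right) \left(-241\right) + 351\right)} = \sqrt{-177666 + \left(\left(\left(0 + \left(3 + 3 \cdot 0\right)\right) - 105\right) \left(-241\right) + 351\right)} = \sqrt{-177666 + \left(\left(\left(0 + \left(3 + 0\right)\right) - 105\right) \left(-241\right) + 351\right)} = \sqrt{-177666 + \left(\left(\left(0 + 3\right) - 105\right) \left(-241\right) + 351\right)} = \sqrt{-177666 + \left(\left(3 - 105\right) \left(-241\right) + 351\right)} = \sqrt{-177666 + \left(\left(-102\right) \left(-241\right) + 351\right)} = \sqrt{-177666 + \left(24582 + 351\right)} = \sqrt{-177666 + 24933} = \sqrt{-152733} = 7 i \sqrt{3117}$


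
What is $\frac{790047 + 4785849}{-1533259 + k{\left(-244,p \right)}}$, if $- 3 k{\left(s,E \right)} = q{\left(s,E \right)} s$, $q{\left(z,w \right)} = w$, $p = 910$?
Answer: $- \frac{16727688}{4377737} \approx -3.8211$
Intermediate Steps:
$k{\left(s,E \right)} = - \frac{E s}{3}$
$\frac{790047 + 4785849}{-1533259 + k{\left(-244,p \right)}} = \frac{790047 + 4785849}{-1533259 - \frac{910}{3} \left(-244\right)} = \frac{5575896}{-1533259 + \frac{222040}{3}} = \frac{5575896}{- \frac{4377737}{3}} = 5575896 \left(- \frac{3}{4377737}\right) = - \frac{16727688}{4377737}$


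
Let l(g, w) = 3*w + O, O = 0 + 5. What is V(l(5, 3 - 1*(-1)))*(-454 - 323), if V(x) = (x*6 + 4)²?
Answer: -8730372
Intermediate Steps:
O = 5
l(g, w) = 5 + 3*w (l(g, w) = 3*w + 5 = 5 + 3*w)
V(x) = (4 + 6*x)² (V(x) = (6*x + 4)² = (4 + 6*x)²)
V(l(5, 3 - 1*(-1)))*(-454 - 323) = (4*(2 + 3*(5 + 3*(3 - 1*(-1))))²)*(-454 - 323) = (4*(2 + 3*(5 + 3*(3 + 1)))²)*(-777) = (4*(2 + 3*(5 + 3*4))²)*(-777) = (4*(2 + 3*(5 + 12))²)*(-777) = (4*(2 + 3*17)²)*(-777) = (4*(2 + 51)²)*(-777) = (4*53²)*(-777) = (4*2809)*(-777) = 11236*(-777) = -8730372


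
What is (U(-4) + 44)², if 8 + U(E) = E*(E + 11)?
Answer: 64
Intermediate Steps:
U(E) = -8 + E*(11 + E) (U(E) = -8 + E*(E + 11) = -8 + E*(11 + E))
(U(-4) + 44)² = ((-8 + (-4)² + 11*(-4)) + 44)² = ((-8 + 16 - 44) + 44)² = (-36 + 44)² = 8² = 64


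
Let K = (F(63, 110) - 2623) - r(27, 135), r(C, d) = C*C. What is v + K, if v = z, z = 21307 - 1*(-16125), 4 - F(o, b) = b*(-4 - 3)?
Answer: 34854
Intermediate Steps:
r(C, d) = C**2
F(o, b) = 4 + 7*b (F(o, b) = 4 - b*(-4 - 3) = 4 - b*(-7) = 4 - (-7)*b = 4 + 7*b)
K = -2578 (K = ((4 + 7*110) - 2623) - 1*27**2 = ((4 + 770) - 2623) - 1*729 = (774 - 2623) - 729 = -1849 - 729 = -2578)
z = 37432 (z = 21307 + 16125 = 37432)
v = 37432
v + K = 37432 - 2578 = 34854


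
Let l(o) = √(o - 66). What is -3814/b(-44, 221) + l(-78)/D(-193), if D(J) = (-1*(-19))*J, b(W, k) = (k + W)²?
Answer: -3814/31329 - 12*I/3667 ≈ -0.12174 - 0.0032724*I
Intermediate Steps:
l(o) = √(-66 + o)
b(W, k) = (W + k)²
D(J) = 19*J
-3814/b(-44, 221) + l(-78)/D(-193) = -3814/(-44 + 221)² + √(-66 - 78)/((19*(-193))) = -3814/(177²) + √(-144)/(-3667) = -3814/31329 + (12*I)*(-1/3667) = -3814*1/31329 - 12*I/3667 = -3814/31329 - 12*I/3667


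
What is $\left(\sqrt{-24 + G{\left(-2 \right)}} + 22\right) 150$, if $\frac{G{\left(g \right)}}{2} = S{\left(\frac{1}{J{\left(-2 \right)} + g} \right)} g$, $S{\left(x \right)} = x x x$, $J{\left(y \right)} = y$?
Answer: $3300 + \frac{75 i \sqrt{383}}{2} \approx 3300.0 + 733.89 i$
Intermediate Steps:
$S{\left(x \right)} = x^{3}$ ($S{\left(x \right)} = x^{2} x = x^{3}$)
$G{\left(g \right)} = \frac{2 g}{\left(-2 + g\right)^{3}}$ ($G{\left(g \right)} = 2 \left(\frac{1}{-2 + g}\right)^{3} g = 2 \frac{g}{\left(-2 + g\right)^{3}} = \frac{2 g}{\left(-2 + g\right)^{3}}$)
$\left(\sqrt{-24 + G{\left(-2 \right)}} + 22\right) 150 = \left(\sqrt{-24 + 2 \left(-2\right) \frac{1}{\left(-2 - 2\right)^{3}}} + 22\right) 150 = \left(\sqrt{-24 + 2 \left(-2\right) \frac{1}{-64}} + 22\right) 150 = \left(\sqrt{-24 + 2 \left(-2\right) \left(- \frac{1}{64}\right)} + 22\right) 150 = \left(\sqrt{-24 + \frac{1}{16}} + 22\right) 150 = \left(\sqrt{- \frac{383}{16}} + 22\right) 150 = \left(\frac{i \sqrt{383}}{4} + 22\right) 150 = \left(22 + \frac{i \sqrt{383}}{4}\right) 150 = 3300 + \frac{75 i \sqrt{383}}{2}$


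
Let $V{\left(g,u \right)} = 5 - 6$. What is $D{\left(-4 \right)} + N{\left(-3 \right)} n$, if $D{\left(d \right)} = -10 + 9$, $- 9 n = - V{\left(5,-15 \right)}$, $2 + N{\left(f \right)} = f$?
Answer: $- \frac{4}{9} \approx -0.44444$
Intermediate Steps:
$V{\left(g,u \right)} = -1$ ($V{\left(g,u \right)} = 5 - 6 = -1$)
$N{\left(f \right)} = -2 + f$
$n = - \frac{1}{9}$ ($n = - \frac{\left(-1\right) \left(-1\right)}{9} = \left(- \frac{1}{9}\right) 1 = - \frac{1}{9} \approx -0.11111$)
$D{\left(d \right)} = -1$
$D{\left(-4 \right)} + N{\left(-3 \right)} n = -1 + \left(-2 - 3\right) \left(- \frac{1}{9}\right) = -1 - - \frac{5}{9} = -1 + \frac{5}{9} = - \frac{4}{9}$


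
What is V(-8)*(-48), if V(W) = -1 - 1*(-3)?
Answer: -96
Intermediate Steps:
V(W) = 2 (V(W) = -1 + 3 = 2)
V(-8)*(-48) = 2*(-48) = -96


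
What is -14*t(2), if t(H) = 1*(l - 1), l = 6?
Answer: -70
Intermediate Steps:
t(H) = 5 (t(H) = 1*(6 - 1) = 1*5 = 5)
-14*t(2) = -14*5 = -70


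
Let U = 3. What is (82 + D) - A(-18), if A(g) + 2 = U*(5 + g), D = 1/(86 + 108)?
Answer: 23863/194 ≈ 123.01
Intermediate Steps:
D = 1/194 ≈ 0.0051546
A(g) = 13 + 3*g (A(g) = -2 + 3*(5 + g) = -2 + (15 + 3*g) = 13 + 3*g)
(82 + D) - A(-18) = (82 + 1/194) - (13 + 3*(-18)) = 15909/194 - (13 - 54) = 15909/194 - 1*(-41) = 15909/194 + 41 = 23863/194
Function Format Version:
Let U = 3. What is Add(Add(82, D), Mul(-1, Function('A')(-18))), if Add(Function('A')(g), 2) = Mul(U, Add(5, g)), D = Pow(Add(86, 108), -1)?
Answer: Rational(23863, 194) ≈ 123.01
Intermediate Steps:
D = Rational(1, 194) (D = Pow(194, -1) = Rational(1, 194) ≈ 0.0051546)
Function('A')(g) = Add(13, Mul(3, g)) (Function('A')(g) = Add(-2, Mul(3, Add(5, g))) = Add(-2, Add(15, Mul(3, g))) = Add(13, Mul(3, g)))
Add(Add(82, D), Mul(-1, Function('A')(-18))) = Add(Add(82, Rational(1, 194)), Mul(-1, Add(13, Mul(3, -18)))) = Add(Rational(15909, 194), Mul(-1, Add(13, -54))) = Add(Rational(15909, 194), Mul(-1, -41)) = Add(Rational(15909, 194), 41) = Rational(23863, 194)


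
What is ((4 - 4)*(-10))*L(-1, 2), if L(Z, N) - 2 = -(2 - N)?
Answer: 0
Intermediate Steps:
L(Z, N) = N (L(Z, N) = 2 - (2 - N) = 2 + (-2 + N) = N)
((4 - 4)*(-10))*L(-1, 2) = ((4 - 4)*(-10))*2 = (0*(-10))*2 = 0*2 = 0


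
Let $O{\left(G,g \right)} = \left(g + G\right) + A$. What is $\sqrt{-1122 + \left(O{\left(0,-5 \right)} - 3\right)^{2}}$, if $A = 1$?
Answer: $i \sqrt{1073} \approx 32.757 i$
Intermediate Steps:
$O{\left(G,g \right)} = 1 + G + g$ ($O{\left(G,g \right)} = \left(g + G\right) + 1 = \left(G + g\right) + 1 = 1 + G + g$)
$\sqrt{-1122 + \left(O{\left(0,-5 \right)} - 3\right)^{2}} = \sqrt{-1122 + \left(\left(1 + 0 - 5\right) - 3\right)^{2}} = \sqrt{-1122 + \left(-4 - 3\right)^{2}} = \sqrt{-1122 + \left(-7\right)^{2}} = \sqrt{-1122 + 49} = \sqrt{-1073} = i \sqrt{1073}$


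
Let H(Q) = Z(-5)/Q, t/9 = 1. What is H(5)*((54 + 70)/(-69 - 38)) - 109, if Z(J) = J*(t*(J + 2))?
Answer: -15011/107 ≈ -140.29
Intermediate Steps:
t = 9 (t = 9*1 = 9)
Z(J) = J*(18 + 9*J) (Z(J) = J*(9*(J + 2)) = J*(9*(2 + J)) = J*(18 + 9*J))
H(Q) = 135/Q (H(Q) = (9*(-5)*(2 - 5))/Q = (9*(-5)*(-3))/Q = 135/Q)
H(5)*((54 + 70)/(-69 - 38)) - 109 = (135/5)*((54 + 70)/(-69 - 38)) - 109 = (135*(1/5))*(124/(-107)) - 109 = 27*(124*(-1/107)) - 109 = 27*(-124/107) - 109 = -3348/107 - 109 = -15011/107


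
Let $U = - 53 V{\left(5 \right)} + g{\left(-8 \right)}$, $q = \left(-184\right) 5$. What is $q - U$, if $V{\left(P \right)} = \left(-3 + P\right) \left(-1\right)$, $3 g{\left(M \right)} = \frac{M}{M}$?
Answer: $- \frac{3079}{3} \approx -1026.3$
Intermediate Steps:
$g{\left(M \right)} = \frac{1}{3}$ ($g{\left(M \right)} = \frac{M \frac{1}{M}}{3} = \frac{1}{3} \cdot 1 = \frac{1}{3}$)
$V{\left(P \right)} = 3 - P$
$q = -920$
$U = \frac{319}{3}$ ($U = - 53 \left(3 - 5\right) + \frac{1}{3} = \left(-53\right) \left(-2\right) + \frac{1}{3} = 106 + \frac{1}{3} = \frac{319}{3} \approx 106.33$)
$q - U = -920 - \frac{319}{3} = - \frac{3079}{3}$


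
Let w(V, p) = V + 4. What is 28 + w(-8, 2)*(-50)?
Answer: 228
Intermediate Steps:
w(V, p) = 4 + V
28 + w(-8, 2)*(-50) = 28 + (4 - 8)*(-50) = 28 - 4*(-50) = 28 + 200 = 228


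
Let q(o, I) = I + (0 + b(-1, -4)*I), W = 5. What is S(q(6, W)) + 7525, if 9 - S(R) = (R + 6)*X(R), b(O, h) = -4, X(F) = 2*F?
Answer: 7264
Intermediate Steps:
q(o, I) = -3*I (q(o, I) = I + (0 - 4*I) = I - 4*I = -3*I)
S(R) = 9 - 2*R*(6 + R) (S(R) = 9 - (R + 6)*2*R = 9 - (6 + R)*2*R = 9 - 2*R*(6 + R))
S(q(6, W)) + 7525 = (9 - (-36)*5 - 2*(-3*5)²) + 7525 = (9 - 12*(-15) - 2*(-15)²) + 7525 = (9 + 180 - 2*225) + 7525 = (9 + 180 - 450) + 7525 = -261 + 7525 = 7264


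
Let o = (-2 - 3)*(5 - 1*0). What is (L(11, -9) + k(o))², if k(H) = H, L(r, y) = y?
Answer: 1156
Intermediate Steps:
o = -25 (o = -5*(5 + 0) = -5*5 = -25)
(L(11, -9) + k(o))² = (-9 - 25)² = (-34)² = 1156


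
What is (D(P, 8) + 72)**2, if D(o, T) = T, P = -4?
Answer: 6400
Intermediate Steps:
(D(P, 8) + 72)**2 = (8 + 72)**2 = 80**2 = 6400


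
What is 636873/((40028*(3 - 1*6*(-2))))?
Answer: 212291/200140 ≈ 1.0607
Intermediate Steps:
636873/((40028*(3 - 1*6*(-2)))) = 636873/((40028*(3 - 6*(-2)))) = 636873/((40028*(3 + 12))) = 636873/((40028*15)) = 636873/600420 = 636873*(1/600420) = 212291/200140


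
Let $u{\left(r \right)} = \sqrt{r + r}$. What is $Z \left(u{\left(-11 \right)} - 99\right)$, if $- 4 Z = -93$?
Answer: $- \frac{9207}{4} + \frac{93 i \sqrt{22}}{4} \approx -2301.8 + 109.05 i$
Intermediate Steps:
$u{\left(r \right)} = \sqrt{2} \sqrt{r}$ ($u{\left(r \right)} = \sqrt{2 r} = \sqrt{2} \sqrt{r}$)
$Z = \frac{93}{4}$ ($Z = \left(- \frac{1}{4}\right) \left(-93\right) = \frac{93}{4} \approx 23.25$)
$Z \left(u{\left(-11 \right)} - 99\right) = \frac{93 \left(\sqrt{2} \sqrt{-11} - 99\right)}{4} = \frac{93 \left(\sqrt{2} i \sqrt{11} - 99\right)}{4} = \frac{93 \left(i \sqrt{22} - 99\right)}{4} = \frac{93 \left(-99 + i \sqrt{22}\right)}{4} = - \frac{9207}{4} + \frac{93 i \sqrt{22}}{4}$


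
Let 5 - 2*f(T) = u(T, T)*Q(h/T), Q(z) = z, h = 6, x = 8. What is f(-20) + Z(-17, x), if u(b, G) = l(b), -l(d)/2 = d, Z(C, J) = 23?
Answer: 63/2 ≈ 31.500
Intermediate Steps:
l(d) = -2*d
u(b, G) = -2*b
f(T) = 17/2 (f(T) = 5/2 - (-2*T)*6/T/2 = 5/2 - 1/2*(-12) = 5/2 + 6 = 17/2)
f(-20) + Z(-17, x) = 17/2 + 23 = 63/2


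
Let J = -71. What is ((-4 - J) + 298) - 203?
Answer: 162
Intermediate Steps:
((-4 - J) + 298) - 203 = ((-4 - 1*(-71)) + 298) - 203 = ((-4 + 71) + 298) - 203 = (67 + 298) - 203 = 365 - 203 = 162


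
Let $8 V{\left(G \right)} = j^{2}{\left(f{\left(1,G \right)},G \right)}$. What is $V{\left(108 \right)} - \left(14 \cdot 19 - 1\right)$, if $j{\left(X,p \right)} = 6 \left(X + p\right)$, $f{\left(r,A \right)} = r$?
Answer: $\frac{106399}{2} \approx 53200.0$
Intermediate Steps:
$j{\left(X,p \right)} = 6 X + 6 p$
$V{\left(G \right)} = \frac{\left(6 + 6 G\right)^{2}}{8}$ ($V{\left(G \right)} = \frac{\left(6 \cdot 1 + 6 G\right)^{2}}{8} = \frac{\left(6 + 6 G\right)^{2}}{8}$)
$V{\left(108 \right)} - \left(14 \cdot 19 - 1\right) = \frac{9 \left(1 + 108\right)^{2}}{2} - \left(14 \cdot 19 - 1\right) = \frac{9 \cdot 109^{2}}{2} - \left(266 - 1\right) = \frac{9}{2} \cdot 11881 - 265 = \frac{106929}{2} - 265 = \frac{106399}{2}$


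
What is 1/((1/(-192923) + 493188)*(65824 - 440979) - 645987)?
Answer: -192923/35695113154696066 ≈ -5.4047e-12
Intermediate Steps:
1/((1/(-192923) + 493188)*(65824 - 440979) - 645987) = 1/((-1/192923 + 493188)*(-375155) - 645987) = 1/((95147308523/192923)*(-375155) - 645987) = 1/(-35694988528946065/192923 - 645987) = 1/(-35695113154696066/192923) = -192923/35695113154696066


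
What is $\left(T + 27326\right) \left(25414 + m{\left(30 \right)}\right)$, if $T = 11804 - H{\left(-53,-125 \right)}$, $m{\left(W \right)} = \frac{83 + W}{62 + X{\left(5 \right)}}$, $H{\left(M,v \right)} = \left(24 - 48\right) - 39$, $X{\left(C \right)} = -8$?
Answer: $\frac{53791177517}{54} \approx 9.9613 \cdot 10^{8}$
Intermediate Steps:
$H{\left(M,v \right)} = -63$ ($H{\left(M,v \right)} = -24 - 39 = -63$)
$m{\left(W \right)} = \frac{83}{54} + \frac{W}{54}$ ($m{\left(W \right)} = \frac{83 + W}{62 - 8} = \frac{83 + W}{54} = \left(83 + W\right) \frac{1}{54} = \frac{83}{54} + \frac{W}{54}$)
$T = 11867$ ($T = 11804 - -63 = 11804 + 63 = 11867$)
$\left(T + 27326\right) \left(25414 + m{\left(30 \right)}\right) = \left(11867 + 27326\right) \left(25414 + \left(\frac{83}{54} + \frac{1}{54} \cdot 30\right)\right) = 39193 \left(25414 + \left(\frac{83}{54} + \frac{5}{9}\right)\right) = 39193 \left(25414 + \frac{113}{54}\right) = 39193 \cdot \frac{1372469}{54} = \frac{53791177517}{54}$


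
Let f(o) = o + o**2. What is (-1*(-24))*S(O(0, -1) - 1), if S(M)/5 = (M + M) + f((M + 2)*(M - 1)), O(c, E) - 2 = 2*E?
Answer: 0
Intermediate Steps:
O(c, E) = 2 + 2*E
S(M) = 10*M + 5*(1 + (-1 + M)*(2 + M))*(-1 + M)*(2 + M) (S(M) = 5*((M + M) + ((M + 2)*(M - 1))*(1 + (M + 2)*(M - 1))) = 5*(2*M + ((2 + M)*(-1 + M))*(1 + (2 + M)*(-1 + M))) = 5*(2*M + ((-1 + M)*(2 + M))*(1 + (-1 + M)*(2 + M))) = 5*(2*M + (1 + (-1 + M)*(2 + M))*(-1 + M)*(2 + M)) = 10*M + 5*(1 + (-1 + M)*(2 + M))*(-1 + M)*(2 + M))
(-1*(-24))*S(O(0, -1) - 1) = (-1*(-24))*(10*((2 + 2*(-1)) - 1) + 5*(-1 + ((2 + 2*(-1)) - 1) + ((2 + 2*(-1)) - 1)**2)*(-2 + ((2 + 2*(-1)) - 1) + ((2 + 2*(-1)) - 1)**2)) = 24*(10*((2 - 2) - 1) + 5*(-1 + ((2 - 2) - 1) + ((2 - 2) - 1)**2)*(-2 + ((2 - 2) - 1) + ((2 - 2) - 1)**2)) = 24*(10*(0 - 1) + 5*(-1 + (0 - 1) + (0 - 1)**2)*(-2 + (0 - 1) + (0 - 1)**2)) = 24*(10*(-1) + 5*(-1 - 1 + (-1)**2)*(-2 - 1 + (-1)**2)) = 24*(-10 + 5*(-1 - 1 + 1)*(-2 - 1 + 1)) = 24*(-10 + 5*(-1)*(-2)) = 24*(-10 + 10) = 24*0 = 0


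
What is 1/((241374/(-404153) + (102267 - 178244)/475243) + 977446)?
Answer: 192070884179/187738772039590471 ≈ 1.0231e-6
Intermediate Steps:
1/((241374/(-404153) + (102267 - 178244)/475243) + 977446) = 1/((241374*(-1/404153) - 75977*1/475243) + 977446) = 1/((-241374/404153 - 75977/475243) + 977446) = 1/(-145417636363/192070884179 + 977446) = 1/(187738772039590471/192070884179) = 192070884179/187738772039590471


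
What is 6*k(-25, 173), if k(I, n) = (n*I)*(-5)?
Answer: 129750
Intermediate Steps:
k(I, n) = -5*I*n (k(I, n) = (I*n)*(-5) = -5*I*n)
6*k(-25, 173) = 6*(-5*(-25)*173) = 6*21625 = 129750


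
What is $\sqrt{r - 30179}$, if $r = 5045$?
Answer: $i \sqrt{25134} \approx 158.54 i$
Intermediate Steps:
$\sqrt{r - 30179} = \sqrt{5045 - 30179} = \sqrt{-25134} = i \sqrt{25134}$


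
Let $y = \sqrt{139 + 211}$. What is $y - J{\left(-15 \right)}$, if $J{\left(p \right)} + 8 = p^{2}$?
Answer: $-217 + 5 \sqrt{14} \approx -198.29$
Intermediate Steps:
$J{\left(p \right)} = -8 + p^{2}$
$y = 5 \sqrt{14}$ ($y = \sqrt{350} = 5 \sqrt{14} \approx 18.708$)
$y - J{\left(-15 \right)} = 5 \sqrt{14} - \left(-8 + \left(-15\right)^{2}\right) = 5 \sqrt{14} - \left(-8 + 225\right) = 5 \sqrt{14} - 217 = -217 + 5 \sqrt{14}$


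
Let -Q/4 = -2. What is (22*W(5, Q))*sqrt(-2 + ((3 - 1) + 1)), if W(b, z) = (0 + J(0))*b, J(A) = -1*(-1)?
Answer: 110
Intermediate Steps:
J(A) = 1
Q = 8 (Q = -4*(-2) = 8)
W(b, z) = b (W(b, z) = (0 + 1)*b = 1*b = b)
(22*W(5, Q))*sqrt(-2 + ((3 - 1) + 1)) = (22*5)*sqrt(-2 + ((3 - 1) + 1)) = 110*sqrt(-2 + (2 + 1)) = 110*sqrt(-2 + 3) = 110*sqrt(1) = 110*1 = 110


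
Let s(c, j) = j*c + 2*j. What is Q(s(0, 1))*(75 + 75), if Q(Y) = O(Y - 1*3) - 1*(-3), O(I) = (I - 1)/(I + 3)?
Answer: 300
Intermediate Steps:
s(c, j) = 2*j + c*j (s(c, j) = c*j + 2*j = 2*j + c*j)
O(I) = (-1 + I)/(3 + I)
Q(Y) = 3 + (-4 + Y)/Y (Q(Y) = (-1 + (Y - 1*3))/(3 + (Y - 1*3)) - 1*(-3) = (-1 + (Y - 3))/(3 + (Y - 3)) + 3 = (-1 + (-3 + Y))/(3 + (-3 + Y)) + 3 = (-4 + Y)/Y + 3 = 3 + (-4 + Y)/Y)
Q(s(0, 1))*(75 + 75) = (4 - 4/(2 + 0))*(75 + 75) = (4 - 4/(1*2))*150 = (4 - 4/2)*150 = (4 - 4*1/2)*150 = (4 - 2)*150 = 2*150 = 300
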